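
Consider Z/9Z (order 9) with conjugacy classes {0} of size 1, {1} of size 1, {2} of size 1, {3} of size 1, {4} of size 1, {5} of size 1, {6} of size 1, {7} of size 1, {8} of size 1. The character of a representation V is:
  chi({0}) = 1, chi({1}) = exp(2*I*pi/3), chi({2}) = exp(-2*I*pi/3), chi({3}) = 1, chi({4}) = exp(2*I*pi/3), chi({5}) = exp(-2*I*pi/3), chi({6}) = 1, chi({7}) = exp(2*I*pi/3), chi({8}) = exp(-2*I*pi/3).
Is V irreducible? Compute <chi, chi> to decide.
Irreducible: <chi, chi> = 1.

Reasoning: <chi, chi> = (1/|G|) sum_C |C| * |chi(C)|^2 = (1/9)[1*|1|^2 + 1*|exp(2*I*pi/3)|^2 + 1*|exp(-2*I*pi/3)|^2 + 1*|1|^2 + 1*|exp(2*I*pi/3)|^2 + 1*|exp(-2*I*pi/3)|^2 + 1*|1|^2 + 1*|exp(2*I*pi/3)|^2 + 1*|exp(-2*I*pi/3)|^2]
  = (1/9)[(1) + (1) + (1) + (1) + (1) + (1) + (1) + (1) + (1)] = 9/9 = 1.
(Exp terms are combined using exp(i*s)*conj(exp(i*t)) = exp(i*(s-t)), and sums of them are collapsed using the identity that for every m > 1 the m distinct m-th roots of unity sum to 0, e.g. 1 + exp(2*I*pi/3) + exp(-2*I*pi/3) = 0.)
A character is irreducible iff <chi, chi> = 1, so this representation is irreducible.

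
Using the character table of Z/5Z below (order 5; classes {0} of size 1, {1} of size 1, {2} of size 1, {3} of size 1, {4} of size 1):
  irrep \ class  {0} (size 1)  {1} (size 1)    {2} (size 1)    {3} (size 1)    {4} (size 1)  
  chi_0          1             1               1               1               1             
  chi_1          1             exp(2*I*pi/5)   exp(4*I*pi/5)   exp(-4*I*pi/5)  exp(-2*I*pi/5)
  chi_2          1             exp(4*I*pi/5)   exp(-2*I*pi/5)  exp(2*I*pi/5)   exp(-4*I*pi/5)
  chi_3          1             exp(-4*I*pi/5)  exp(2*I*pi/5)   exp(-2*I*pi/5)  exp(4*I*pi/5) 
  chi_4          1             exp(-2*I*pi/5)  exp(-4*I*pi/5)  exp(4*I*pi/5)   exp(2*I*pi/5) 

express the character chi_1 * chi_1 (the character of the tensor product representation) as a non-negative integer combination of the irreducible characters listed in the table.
chi_1 tensor chi_1 = chi_2 (all other irreducibles have multiplicity 0).

Proof sketch: The character of a tensor product is the pointwise product (chi_1 * chi_1)(C) = chi_1(C) * chi_1(C):
  {0}: (1)*(1), {1}: (exp(2*I*pi/5))*(exp(2*I*pi/5)), {2}: (exp(4*I*pi/5))*(exp(4*I*pi/5)), {3}: (exp(-4*I*pi/5))*(exp(-4*I*pi/5)), {4}: (exp(-2*I*pi/5))*(exp(-2*I*pi/5))
so (chi_1 * chi_1) takes values
  {0} -> 1, {1} -> exp(4*I*pi/5), {2} -> exp(-2*I*pi/5), {3} -> exp(2*I*pi/5), {4} -> exp(-4*I*pi/5).
Now take the inner product of this character with each irreducible chi from the table, <chi_1*chi_1, chi> = (1/5) sum_C |C| (chi_1*chi_1)(C) conj(chi(C)):
  <chi_1*chi_1, chi_0> = (1/5)[1*(1)*conj(1) + 1*(exp(4*I*pi/5))*conj(1) + 1*(exp(-2*I*pi/5))*conj(1) + 1*(exp(2*I*pi/5))*conj(1) + 1*(exp(-4*I*pi/5))*conj(1)]
      = (1/5)[(1) + (exp(4*I*pi/5)) + (exp(-2*I*pi/5)) + (exp(2*I*pi/5)) + (exp(-4*I*pi/5))] = 0/5 = 0
  <chi_1*chi_1, chi_1> = (1/5)[1*(1)*conj(1) + 1*(exp(4*I*pi/5))*conj(exp(2*I*pi/5)) + 1*(exp(-2*I*pi/5))*conj(exp(4*I*pi/5)) + 1*(exp(2*I*pi/5))*conj(exp(-4*I*pi/5)) + 1*(exp(-4*I*pi/5))*conj(exp(-2*I*pi/5))]
      = (1/5)[(1) + (exp(2*I*pi/5)) + (exp(4*I*pi/5)) + (exp(-4*I*pi/5)) + (exp(-2*I*pi/5))] = 0/5 = 0
  <chi_1*chi_1, chi_2> = (1/5)[1*(1)*conj(1) + 1*(exp(4*I*pi/5))*conj(exp(4*I*pi/5)) + 1*(exp(-2*I*pi/5))*conj(exp(-2*I*pi/5)) + 1*(exp(2*I*pi/5))*conj(exp(2*I*pi/5)) + 1*(exp(-4*I*pi/5))*conj(exp(-4*I*pi/5))]
      = (1/5)[(1) + (1) + (1) + (1) + (1)] = 5/5 = 1
  <chi_1*chi_1, chi_3> = (1/5)[1*(1)*conj(1) + 1*(exp(4*I*pi/5))*conj(exp(-4*I*pi/5)) + 1*(exp(-2*I*pi/5))*conj(exp(2*I*pi/5)) + 1*(exp(2*I*pi/5))*conj(exp(-2*I*pi/5)) + 1*(exp(-4*I*pi/5))*conj(exp(4*I*pi/5))]
      = (1/5)[(1) + (exp(-2*I*pi/5)) + (exp(-4*I*pi/5)) + (exp(4*I*pi/5)) + (exp(2*I*pi/5))] = 0/5 = 0
  <chi_1*chi_1, chi_4> = (1/5)[1*(1)*conj(1) + 1*(exp(4*I*pi/5))*conj(exp(-2*I*pi/5)) + 1*(exp(-2*I*pi/5))*conj(exp(-4*I*pi/5)) + 1*(exp(2*I*pi/5))*conj(exp(4*I*pi/5)) + 1*(exp(-4*I*pi/5))*conj(exp(2*I*pi/5))]
      = (1/5)[(1) + (exp(-4*I*pi/5)) + (exp(2*I*pi/5)) + (exp(-2*I*pi/5)) + (exp(4*I*pi/5))] = 0/5 = 0
(Exp terms are combined using exp(i*s)*conj(exp(i*t)) = exp(i*(s-t)), and sums of them are collapsed using the identity that for every m > 1 the m distinct m-th roots of unity sum to 0, e.g. 1 + exp(2*I*pi/3) + exp(-2*I*pi/3) = 0.)
Hence the multiplicities are chi_2: 1. Dimension check: dim(chi_1)*dim(chi_1) = 1*1 = 1 and sum (mult * dim) = 1*1 = 1.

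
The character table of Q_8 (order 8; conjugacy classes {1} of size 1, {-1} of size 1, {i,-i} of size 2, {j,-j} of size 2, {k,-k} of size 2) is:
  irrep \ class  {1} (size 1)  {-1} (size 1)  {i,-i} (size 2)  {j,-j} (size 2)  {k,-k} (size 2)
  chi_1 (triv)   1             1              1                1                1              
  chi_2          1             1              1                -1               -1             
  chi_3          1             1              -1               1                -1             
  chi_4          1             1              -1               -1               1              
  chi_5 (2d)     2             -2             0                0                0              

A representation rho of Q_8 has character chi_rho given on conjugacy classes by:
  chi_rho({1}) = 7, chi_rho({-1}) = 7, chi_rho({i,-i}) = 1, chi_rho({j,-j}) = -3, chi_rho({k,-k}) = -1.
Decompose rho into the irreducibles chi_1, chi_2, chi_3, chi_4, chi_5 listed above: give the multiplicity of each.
Multiplicities: chi_1: 1, chi_2: 3, chi_3: 1, chi_4: 2, chi_5: 0.

Justification: Use <chi_rho, chi> = (1/|G|) sum_C |C| * chi_rho(C) * conj(chi(C)) with |G| = 8 for each irreducible chi in the table:
  <chi_rho, chi_1> = (1/8)[1*(7)*conj(1) + 1*(7)*conj(1) + 2*(1)*conj(1) + 2*(-3)*conj(1) + 2*(-1)*conj(1)]
      = (1/8)[(7) + (7) + (2) + (-6) + (-2)] = 8/8 = 1
  <chi_rho, chi_2> = (1/8)[1*(7)*conj(1) + 1*(7)*conj(1) + 2*(1)*conj(1) + 2*(-3)*conj(-1) + 2*(-1)*conj(-1)]
      = (1/8)[(7) + (7) + (2) + (6) + (2)] = 24/8 = 3
  <chi_rho, chi_3> = (1/8)[1*(7)*conj(1) + 1*(7)*conj(1) + 2*(1)*conj(-1) + 2*(-3)*conj(1) + 2*(-1)*conj(-1)]
      = (1/8)[(7) + (7) + (-2) + (-6) + (2)] = 8/8 = 1
  <chi_rho, chi_4> = (1/8)[1*(7)*conj(1) + 1*(7)*conj(1) + 2*(1)*conj(-1) + 2*(-3)*conj(-1) + 2*(-1)*conj(1)]
      = (1/8)[(7) + (7) + (-2) + (6) + (-2)] = 16/8 = 2
  <chi_rho, chi_5> = (1/8)[1*(7)*conj(2) + 1*(7)*conj(-2) + 2*(1)*conj(0) + 2*(-3)*conj(0) + 2*(-1)*conj(0)]
      = (1/8)[(14) + (-14) + (0) + (0) + (0)] = 0/8 = 0
Dimension check: dim(rho) = sum (mult * dim) = 1*1 + 3*1 + 1*1 + 2*1 + 0*2 = 7 = chi_rho(e) = 7.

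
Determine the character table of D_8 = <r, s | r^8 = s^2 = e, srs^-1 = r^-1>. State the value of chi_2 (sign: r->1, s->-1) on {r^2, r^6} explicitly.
Conjugacy classes: {e} of size 1, {r^4} of size 1, {r^1, r^7} of size 2, {r^2, r^6} of size 2, {r^3, r^5} of size 2, {s, sr^2, ...} of size 4, {sr, sr^3, ...} of size 4.
Character table:
  irrep \ class              {e} (size 1)  {r^4} (size 1)  {r^1, r^7} (size 2)  {r^2, r^6} (size 2)  {r^3, r^5} (size 2)  {s, sr^2, ...} (size 4)  {sr, sr^3, ...} (size 4)
  chi_1 (triv)               1             1               1                    1                    1                    1                        1                       
  chi_2 (sign: r->1, s->-1)  1             1               1                    1                    1                    -1                       -1                      
  chi_3 (r->-1, s->1)        1             1               -1                   1                    -1                   1                        -1                      
  chi_4 (r->-1, s->-1)       1             1               -1                   1                    -1                   -1                       1                       
  chi_5 (2d, j=1)            2             -2              sqrt(2)              0                    -sqrt(2)             0                        0                       
  chi_6 (2d, j=2)            2             2               0                    -2                   0                    0                        0                       
  chi_7 (2d, j=3)            2             -2              -sqrt(2)             0                    sqrt(2)              0                        0                       

Spot check: chi_2 (sign: r->1, s->-1) on {r^2, r^6} = 1.

Explanation: D_8 has order 2*8 = 16 with 7 conjugacy classes, hence 7 irreducibles. Sum of squared dims 1 + 1 + 1 + 1 + 4 + 4 + 4 = 16 = |G|. Linear characters come from the abelianisation; the 2-dimensional irreps have character r^k -> 2*cos(2*pi*j*k/8), reflections -> 0.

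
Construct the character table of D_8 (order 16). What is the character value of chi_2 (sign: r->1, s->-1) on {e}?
Conjugacy classes: {e} of size 1, {r^4} of size 1, {r^1, r^7} of size 2, {r^2, r^6} of size 2, {r^3, r^5} of size 2, {s, sr^2, ...} of size 4, {sr, sr^3, ...} of size 4.
Character table:
  irrep \ class              {e} (size 1)  {r^4} (size 1)  {r^1, r^7} (size 2)  {r^2, r^6} (size 2)  {r^3, r^5} (size 2)  {s, sr^2, ...} (size 4)  {sr, sr^3, ...} (size 4)
  chi_1 (triv)               1             1               1                    1                    1                    1                        1                       
  chi_2 (sign: r->1, s->-1)  1             1               1                    1                    1                    -1                       -1                      
  chi_3 (r->-1, s->1)        1             1               -1                   1                    -1                   1                        -1                      
  chi_4 (r->-1, s->-1)       1             1               -1                   1                    -1                   -1                       1                       
  chi_5 (2d, j=1)            2             -2              sqrt(2)              0                    -sqrt(2)             0                        0                       
  chi_6 (2d, j=2)            2             2               0                    -2                   0                    0                        0                       
  chi_7 (2d, j=3)            2             -2              -sqrt(2)             0                    sqrt(2)              0                        0                       

Spot check: chi_2 (sign: r->1, s->-1) on {e} = 1.

Explanation: D_8 has order 2*8 = 16 with 7 conjugacy classes, hence 7 irreducibles. Sum of squared dims 1 + 1 + 1 + 1 + 4 + 4 + 4 = 16 = |G|. Linear characters come from the abelianisation; the 2-dimensional irreps have character r^k -> 2*cos(2*pi*j*k/8), reflections -> 0.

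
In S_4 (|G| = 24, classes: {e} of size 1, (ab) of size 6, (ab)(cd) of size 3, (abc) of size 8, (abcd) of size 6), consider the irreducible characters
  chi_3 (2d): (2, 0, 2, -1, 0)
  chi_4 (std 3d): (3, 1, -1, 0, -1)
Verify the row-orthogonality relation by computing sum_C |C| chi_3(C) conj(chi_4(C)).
Sum = 0; so <chi_3, chi_4> = 0 (distinct irreducibles are orthogonal).

Compute term by term over conjugacy classes (|C| * chi_3(C) * conj(chi_4(C))):
  1*(2)*conj(3) + 6*(0)*conj(1) + 3*(2)*conj(-1) + 8*(-1)*conj(0) + 6*(0)*conj(-1)
  = (6) + (0) + (-6) + (0) + (0)
  = 0.
Dividing by |G| = 24 gives 0/24 = 0, matching the row-orthogonality relation <chi_3, chi_4> = [chi_3 = chi_4].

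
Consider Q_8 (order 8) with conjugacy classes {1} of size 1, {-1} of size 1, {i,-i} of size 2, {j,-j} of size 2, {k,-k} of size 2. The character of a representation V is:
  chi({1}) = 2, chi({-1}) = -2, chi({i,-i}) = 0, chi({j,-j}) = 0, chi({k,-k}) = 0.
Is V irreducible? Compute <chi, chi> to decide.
Irreducible: <chi, chi> = 1.

Reasoning: <chi, chi> = (1/|G|) sum_C |C| * |chi(C)|^2 = (1/8)[1*|2|^2 + 1*|-2|^2 + 2*|0|^2 + 2*|0|^2 + 2*|0|^2]
  = (1/8)[(4) + (4) + (0) + (0) + (0)] = 8/8 = 1.
A character is irreducible iff <chi, chi> = 1, so this representation is irreducible.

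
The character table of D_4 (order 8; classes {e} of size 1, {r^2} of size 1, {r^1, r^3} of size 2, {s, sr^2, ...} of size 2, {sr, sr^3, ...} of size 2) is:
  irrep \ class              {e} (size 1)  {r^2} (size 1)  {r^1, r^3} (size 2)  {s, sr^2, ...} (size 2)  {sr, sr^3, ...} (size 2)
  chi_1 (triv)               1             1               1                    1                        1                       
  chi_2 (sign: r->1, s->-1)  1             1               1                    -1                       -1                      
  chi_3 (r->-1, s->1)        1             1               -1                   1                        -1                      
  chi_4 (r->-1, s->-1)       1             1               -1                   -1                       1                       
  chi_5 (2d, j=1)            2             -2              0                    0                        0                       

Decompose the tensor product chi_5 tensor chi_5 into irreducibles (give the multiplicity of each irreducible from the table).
chi_5 tensor chi_5 = chi_1 + chi_2 + chi_3 + chi_4 (all other irreducibles have multiplicity 0).

Reasoning: The character of a tensor product is the pointwise product (chi_5 * chi_5)(C) = chi_5(C) * chi_5(C):
  {e}: (2)*(2), {r^2}: (-2)*(-2), {r^1, r^3}: (0)*(0), {s, sr^2, ...}: (0)*(0), {sr, sr^3, ...}: (0)*(0)
so (chi_5 * chi_5) takes values
  {e} -> 4, {r^2} -> 4, {r^1, r^3} -> 0, {s, sr^2, ...} -> 0, {sr, sr^3, ...} -> 0.
Now take the inner product of this character with each irreducible chi from the table, <chi_5*chi_5, chi> = (1/8) sum_C |C| (chi_5*chi_5)(C) conj(chi(C)):
  <chi_5*chi_5, chi_1> = (1/8)[1*(4)*conj(1) + 1*(4)*conj(1) + 2*(0)*conj(1) + 2*(0)*conj(1) + 2*(0)*conj(1)]
      = (1/8)[(4) + (4) + (0) + (0) + (0)] = 8/8 = 1
  <chi_5*chi_5, chi_2> = (1/8)[1*(4)*conj(1) + 1*(4)*conj(1) + 2*(0)*conj(1) + 2*(0)*conj(-1) + 2*(0)*conj(-1)]
      = (1/8)[(4) + (4) + (0) + (0) + (0)] = 8/8 = 1
  <chi_5*chi_5, chi_3> = (1/8)[1*(4)*conj(1) + 1*(4)*conj(1) + 2*(0)*conj(-1) + 2*(0)*conj(1) + 2*(0)*conj(-1)]
      = (1/8)[(4) + (4) + (0) + (0) + (0)] = 8/8 = 1
  <chi_5*chi_5, chi_4> = (1/8)[1*(4)*conj(1) + 1*(4)*conj(1) + 2*(0)*conj(-1) + 2*(0)*conj(-1) + 2*(0)*conj(1)]
      = (1/8)[(4) + (4) + (0) + (0) + (0)] = 8/8 = 1
  <chi_5*chi_5, chi_5> = (1/8)[1*(4)*conj(2) + 1*(4)*conj(-2) + 2*(0)*conj(0) + 2*(0)*conj(0) + 2*(0)*conj(0)]
      = (1/8)[(8) + (-8) + (0) + (0) + (0)] = 0/8 = 0
Hence the multiplicities are chi_1: 1, chi_2: 1, chi_3: 1, chi_4: 1. Dimension check: dim(chi_5)*dim(chi_5) = 2*2 = 4 and sum (mult * dim) = 1*1 + 1*1 + 1*1 + 1*1 = 4.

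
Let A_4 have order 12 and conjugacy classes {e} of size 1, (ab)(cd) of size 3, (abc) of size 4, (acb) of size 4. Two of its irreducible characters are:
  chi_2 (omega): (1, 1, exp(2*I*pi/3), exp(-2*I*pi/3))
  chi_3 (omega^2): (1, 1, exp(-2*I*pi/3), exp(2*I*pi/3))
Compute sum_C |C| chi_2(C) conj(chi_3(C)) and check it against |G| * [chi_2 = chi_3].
Sum = 0; so <chi_2, chi_3> = 0 (distinct irreducibles are orthogonal).

Compute term by term over conjugacy classes (|C| * chi_2(C) * conj(chi_3(C))):
  1*(1)*conj(1) + 3*(1)*conj(1) + 4*(exp(2*I*pi/3))*conj(exp(-2*I*pi/3)) + 4*(exp(-2*I*pi/3))*conj(exp(2*I*pi/3))
  = (1) + (3) + (4*exp(-2*I*pi/3)) + (4*exp(2*I*pi/3))
  = 0.
(Exp terms are combined using exp(i*s)*conj(exp(i*t)) = exp(i*(s-t)), and sums of them are collapsed using the identity that for every m > 1 the m distinct m-th roots of unity sum to 0, e.g. 1 + exp(2*I*pi/3) + exp(-2*I*pi/3) = 0.)
Dividing by |G| = 12 gives 0/12 = 0, matching the row-orthogonality relation <chi_2, chi_3> = [chi_2 = chi_3].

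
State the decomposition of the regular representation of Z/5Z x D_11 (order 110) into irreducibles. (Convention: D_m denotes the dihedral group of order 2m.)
Each irreducible V_i of dimension d_i appears with multiplicity d_i, i.e. rho_reg = (direct sum over all irreducibles V_i) d_i V_i. The irreducible dimensions for Z/5Z x D_11 are 1, 1, 1, 1, 1, 1, 1, 1, 1, 1, 2, 2, 2, 2, 2, 2, 2, 2, 2, 2, 2, 2, 2, 2, 2, 2, 2, 2, 2, 2, 2, 2, 2, 2, 2: 10 irreducibles of dimension 1, each with multiplicity 1; 25 irreducibles of dimension 2, each with multiplicity 2. Total dimension 10*1*1 + 25*2*2 = 110 = |G|.

Solution. General theorem: in the regular representation of a finite group G, each irreducible appears with multiplicity equal to its dimension. Check: dim(rho_reg) = sum d_i^2 = 1 + 1 + 1 + 1 + 1 + 1 + 1 + 1 + 1 + 1 + 4 + 4 + 4 + 4 + 4 + 4 + 4 + 4 + 4 + 4 + 4 + 4 + 4 + 4 + 4 + 4 + 4 + 4 + 4 + 4 + 4 + 4 + 4 + 4 + 4 = 110 = |G|.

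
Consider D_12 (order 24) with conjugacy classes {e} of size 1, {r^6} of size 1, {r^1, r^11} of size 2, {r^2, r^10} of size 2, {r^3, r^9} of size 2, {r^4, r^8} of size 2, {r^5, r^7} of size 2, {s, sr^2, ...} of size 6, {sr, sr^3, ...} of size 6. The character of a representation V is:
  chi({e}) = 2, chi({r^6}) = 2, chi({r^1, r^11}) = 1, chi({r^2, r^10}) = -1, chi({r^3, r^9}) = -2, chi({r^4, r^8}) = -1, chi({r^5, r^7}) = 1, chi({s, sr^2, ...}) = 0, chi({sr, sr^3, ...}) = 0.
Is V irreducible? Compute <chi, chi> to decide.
Irreducible: <chi, chi> = 1.

Why: <chi, chi> = (1/|G|) sum_C |C| * |chi(C)|^2 = (1/24)[1*|2|^2 + 1*|2|^2 + 2*|1|^2 + 2*|-1|^2 + 2*|-2|^2 + 2*|-1|^2 + 2*|1|^2 + 6*|0|^2 + 6*|0|^2]
  = (1/24)[(4) + (4) + (2) + (2) + (8) + (2) + (2) + (0) + (0)] = 24/24 = 1.
A character is irreducible iff <chi, chi> = 1, so this representation is irreducible.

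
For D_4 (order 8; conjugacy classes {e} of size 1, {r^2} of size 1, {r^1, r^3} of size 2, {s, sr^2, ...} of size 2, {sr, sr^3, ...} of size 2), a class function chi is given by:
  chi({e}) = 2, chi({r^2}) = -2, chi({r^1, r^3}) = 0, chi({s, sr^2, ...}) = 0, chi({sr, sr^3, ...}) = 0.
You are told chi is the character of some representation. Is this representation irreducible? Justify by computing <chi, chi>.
Irreducible: <chi, chi> = 1.

Derivation: <chi, chi> = (1/|G|) sum_C |C| * |chi(C)|^2 = (1/8)[1*|2|^2 + 1*|-2|^2 + 2*|0|^2 + 2*|0|^2 + 2*|0|^2]
  = (1/8)[(4) + (4) + (0) + (0) + (0)] = 8/8 = 1.
A character is irreducible iff <chi, chi> = 1, so this representation is irreducible.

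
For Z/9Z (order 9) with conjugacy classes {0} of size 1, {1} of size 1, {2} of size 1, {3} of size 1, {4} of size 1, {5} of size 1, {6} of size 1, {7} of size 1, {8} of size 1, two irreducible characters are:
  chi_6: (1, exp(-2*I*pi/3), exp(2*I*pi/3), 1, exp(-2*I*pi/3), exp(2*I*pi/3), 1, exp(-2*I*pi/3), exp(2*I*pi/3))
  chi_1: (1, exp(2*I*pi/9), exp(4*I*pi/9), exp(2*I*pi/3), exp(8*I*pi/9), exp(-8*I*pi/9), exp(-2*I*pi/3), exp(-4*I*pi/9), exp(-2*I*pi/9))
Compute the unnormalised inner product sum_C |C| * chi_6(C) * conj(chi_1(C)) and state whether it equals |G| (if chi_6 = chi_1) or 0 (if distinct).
Sum = 0; so <chi_6, chi_1> = 0 (distinct irreducibles are orthogonal).

Compute term by term over conjugacy classes (|C| * chi_6(C) * conj(chi_1(C))):
  1*(1)*conj(1) + 1*(exp(-2*I*pi/3))*conj(exp(2*I*pi/9)) + 1*(exp(2*I*pi/3))*conj(exp(4*I*pi/9)) + 1*(1)*conj(exp(2*I*pi/3)) + 1*(exp(-2*I*pi/3))*conj(exp(8*I*pi/9)) + 1*(exp(2*I*pi/3))*conj(exp(-8*I*pi/9)) + 1*(1)*conj(exp(-2*I*pi/3)) + 1*(exp(-2*I*pi/3))*conj(exp(-4*I*pi/9)) + 1*(exp(2*I*pi/3))*conj(exp(-2*I*pi/9))
  = (1) + (exp(-8*I*pi/9)) + (exp(2*I*pi/9)) + (exp(-2*I*pi/3)) + (exp(4*I*pi/9)) + (exp(-4*I*pi/9)) + (exp(2*I*pi/3)) + (exp(-2*I*pi/9)) + (exp(8*I*pi/9))
  = 0.
(Exp terms are combined using exp(i*s)*conj(exp(i*t)) = exp(i*(s-t)), and sums of them are collapsed using the identity that for every m > 1 the m distinct m-th roots of unity sum to 0, e.g. 1 + exp(2*I*pi/3) + exp(-2*I*pi/3) = 0.)
Dividing by |G| = 9 gives 0/9 = 0, matching the row-orthogonality relation <chi_6, chi_1> = [chi_6 = chi_1].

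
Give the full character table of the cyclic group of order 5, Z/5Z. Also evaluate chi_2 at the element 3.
Character table of Z/5Z (irreps indexed chi_0,...,chi_4 with chi_k(m) = zeta_5^(k*m), zeta_5 = exp(2*pi*i/5)):
  irrep \ class  {0} (size 1)  {1} (size 1)    {2} (size 1)    {3} (size 1)    {4} (size 1)  
  chi_0          1             1               1               1               1             
  chi_1          1             exp(2*I*pi/5)   exp(4*I*pi/5)   exp(-4*I*pi/5)  exp(-2*I*pi/5)
  chi_2          1             exp(4*I*pi/5)   exp(-2*I*pi/5)  exp(2*I*pi/5)   exp(-4*I*pi/5)
  chi_3          1             exp(-4*I*pi/5)  exp(2*I*pi/5)   exp(-2*I*pi/5)  exp(4*I*pi/5) 
  chi_4          1             exp(-2*I*pi/5)  exp(-4*I*pi/5)  exp(4*I*pi/5)   exp(2*I*pi/5) 

Spot check: chi_2(3) = zeta_5^(2*3) = zeta_5^6 = exp(2*I*pi/5).

Justification: Z/5Z is abelian, so all 5 irreducible complex representations are 1-dimensional. They are given by chi_k(m) = zeta_5^(k*m) for k = 0,...,4. Row orthogonality: sum_m chi_k(m) conj(chi_l(m)) = 5 * [k = l].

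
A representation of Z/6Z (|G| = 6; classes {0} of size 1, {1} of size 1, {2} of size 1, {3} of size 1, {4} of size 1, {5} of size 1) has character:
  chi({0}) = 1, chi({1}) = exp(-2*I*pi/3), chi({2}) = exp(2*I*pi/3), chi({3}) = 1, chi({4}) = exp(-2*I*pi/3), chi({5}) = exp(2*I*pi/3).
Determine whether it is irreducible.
Irreducible: <chi, chi> = 1.

<chi, chi> = (1/|G|) sum_C |C| * |chi(C)|^2 = (1/6)[1*|1|^2 + 1*|exp(-2*I*pi/3)|^2 + 1*|exp(2*I*pi/3)|^2 + 1*|1|^2 + 1*|exp(-2*I*pi/3)|^2 + 1*|exp(2*I*pi/3)|^2]
  = (1/6)[(1) + (1) + (1) + (1) + (1) + (1)] = 6/6 = 1.
(Exp terms are combined using exp(i*s)*conj(exp(i*t)) = exp(i*(s-t)), and sums of them are collapsed using the identity that for every m > 1 the m distinct m-th roots of unity sum to 0, e.g. 1 + exp(2*I*pi/3) + exp(-2*I*pi/3) = 0.)
A character is irreducible iff <chi, chi> = 1, so this representation is irreducible.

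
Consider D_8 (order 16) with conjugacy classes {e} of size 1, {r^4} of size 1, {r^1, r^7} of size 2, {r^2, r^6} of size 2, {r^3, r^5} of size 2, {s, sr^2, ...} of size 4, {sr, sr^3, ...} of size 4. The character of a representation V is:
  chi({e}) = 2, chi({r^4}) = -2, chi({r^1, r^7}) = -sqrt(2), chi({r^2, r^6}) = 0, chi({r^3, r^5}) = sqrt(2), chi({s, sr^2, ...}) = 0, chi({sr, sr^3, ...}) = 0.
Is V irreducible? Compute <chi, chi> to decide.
Irreducible: <chi, chi> = 1.

Argument: <chi, chi> = (1/|G|) sum_C |C| * |chi(C)|^2 = (1/16)[1*|2|^2 + 1*|-2|^2 + 2*|-sqrt(2)|^2 + 2*|0|^2 + 2*|sqrt(2)|^2 + 4*|0|^2 + 4*|0|^2]
  = (1/16)[(4) + (4) + (4) + (0) + (4) + (0) + (0)] = 16/16 = 1.
A character is irreducible iff <chi, chi> = 1, so this representation is irreducible.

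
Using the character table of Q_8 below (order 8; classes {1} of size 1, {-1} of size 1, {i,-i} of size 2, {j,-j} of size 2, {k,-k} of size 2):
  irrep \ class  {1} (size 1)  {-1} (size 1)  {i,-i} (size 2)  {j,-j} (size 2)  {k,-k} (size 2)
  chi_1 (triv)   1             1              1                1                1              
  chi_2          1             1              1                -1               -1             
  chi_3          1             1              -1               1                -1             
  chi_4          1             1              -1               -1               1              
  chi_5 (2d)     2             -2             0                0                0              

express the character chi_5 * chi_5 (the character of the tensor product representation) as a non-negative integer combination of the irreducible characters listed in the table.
chi_5 tensor chi_5 = chi_1 + chi_2 + chi_3 + chi_4 (all other irreducibles have multiplicity 0).

Working: The character of a tensor product is the pointwise product (chi_5 * chi_5)(C) = chi_5(C) * chi_5(C):
  {1}: (2)*(2), {-1}: (-2)*(-2), {i,-i}: (0)*(0), {j,-j}: (0)*(0), {k,-k}: (0)*(0)
so (chi_5 * chi_5) takes values
  {1} -> 4, {-1} -> 4, {i,-i} -> 0, {j,-j} -> 0, {k,-k} -> 0.
Now take the inner product of this character with each irreducible chi from the table, <chi_5*chi_5, chi> = (1/8) sum_C |C| (chi_5*chi_5)(C) conj(chi(C)):
  <chi_5*chi_5, chi_1> = (1/8)[1*(4)*conj(1) + 1*(4)*conj(1) + 2*(0)*conj(1) + 2*(0)*conj(1) + 2*(0)*conj(1)]
      = (1/8)[(4) + (4) + (0) + (0) + (0)] = 8/8 = 1
  <chi_5*chi_5, chi_2> = (1/8)[1*(4)*conj(1) + 1*(4)*conj(1) + 2*(0)*conj(1) + 2*(0)*conj(-1) + 2*(0)*conj(-1)]
      = (1/8)[(4) + (4) + (0) + (0) + (0)] = 8/8 = 1
  <chi_5*chi_5, chi_3> = (1/8)[1*(4)*conj(1) + 1*(4)*conj(1) + 2*(0)*conj(-1) + 2*(0)*conj(1) + 2*(0)*conj(-1)]
      = (1/8)[(4) + (4) + (0) + (0) + (0)] = 8/8 = 1
  <chi_5*chi_5, chi_4> = (1/8)[1*(4)*conj(1) + 1*(4)*conj(1) + 2*(0)*conj(-1) + 2*(0)*conj(-1) + 2*(0)*conj(1)]
      = (1/8)[(4) + (4) + (0) + (0) + (0)] = 8/8 = 1
  <chi_5*chi_5, chi_5> = (1/8)[1*(4)*conj(2) + 1*(4)*conj(-2) + 2*(0)*conj(0) + 2*(0)*conj(0) + 2*(0)*conj(0)]
      = (1/8)[(8) + (-8) + (0) + (0) + (0)] = 0/8 = 0
Hence the multiplicities are chi_1: 1, chi_2: 1, chi_3: 1, chi_4: 1. Dimension check: dim(chi_5)*dim(chi_5) = 2*2 = 4 and sum (mult * dim) = 1*1 + 1*1 + 1*1 + 1*1 = 4.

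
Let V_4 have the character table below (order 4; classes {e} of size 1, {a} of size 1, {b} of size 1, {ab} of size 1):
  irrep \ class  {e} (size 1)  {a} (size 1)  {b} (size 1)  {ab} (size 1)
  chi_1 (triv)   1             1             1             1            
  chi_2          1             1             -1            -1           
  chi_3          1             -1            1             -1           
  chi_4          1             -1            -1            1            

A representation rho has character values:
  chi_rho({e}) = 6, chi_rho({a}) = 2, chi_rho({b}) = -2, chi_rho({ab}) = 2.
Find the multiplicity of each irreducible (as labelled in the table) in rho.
Multiplicities: chi_1: 2, chi_2: 2, chi_3: 0, chi_4: 2.

Reasoning: Use <chi_rho, chi> = (1/|G|) sum_C |C| * chi_rho(C) * conj(chi(C)) with |G| = 4 for each irreducible chi in the table:
  <chi_rho, chi_1> = (1/4)[1*(6)*conj(1) + 1*(2)*conj(1) + 1*(-2)*conj(1) + 1*(2)*conj(1)]
      = (1/4)[(6) + (2) + (-2) + (2)] = 8/4 = 2
  <chi_rho, chi_2> = (1/4)[1*(6)*conj(1) + 1*(2)*conj(1) + 1*(-2)*conj(-1) + 1*(2)*conj(-1)]
      = (1/4)[(6) + (2) + (2) + (-2)] = 8/4 = 2
  <chi_rho, chi_3> = (1/4)[1*(6)*conj(1) + 1*(2)*conj(-1) + 1*(-2)*conj(1) + 1*(2)*conj(-1)]
      = (1/4)[(6) + (-2) + (-2) + (-2)] = 0/4 = 0
  <chi_rho, chi_4> = (1/4)[1*(6)*conj(1) + 1*(2)*conj(-1) + 1*(-2)*conj(-1) + 1*(2)*conj(1)]
      = (1/4)[(6) + (-2) + (2) + (2)] = 8/4 = 2
Dimension check: dim(rho) = sum (mult * dim) = 2*1 + 2*1 + 0*1 + 2*1 = 6 = chi_rho(e) = 6.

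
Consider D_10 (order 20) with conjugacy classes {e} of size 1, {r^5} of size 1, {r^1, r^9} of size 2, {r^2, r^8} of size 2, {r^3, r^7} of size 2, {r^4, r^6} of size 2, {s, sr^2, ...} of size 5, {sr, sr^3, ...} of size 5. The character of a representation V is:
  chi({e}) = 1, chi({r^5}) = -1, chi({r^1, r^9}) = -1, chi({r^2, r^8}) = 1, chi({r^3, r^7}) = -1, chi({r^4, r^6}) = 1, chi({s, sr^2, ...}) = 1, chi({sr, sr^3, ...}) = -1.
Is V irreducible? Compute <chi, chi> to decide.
Irreducible: <chi, chi> = 1.

Justification: <chi, chi> = (1/|G|) sum_C |C| * |chi(C)|^2 = (1/20)[1*|1|^2 + 1*|-1|^2 + 2*|-1|^2 + 2*|1|^2 + 2*|-1|^2 + 2*|1|^2 + 5*|1|^2 + 5*|-1|^2]
  = (1/20)[(1) + (1) + (2) + (2) + (2) + (2) + (5) + (5)] = 20/20 = 1.
A character is irreducible iff <chi, chi> = 1, so this representation is irreducible.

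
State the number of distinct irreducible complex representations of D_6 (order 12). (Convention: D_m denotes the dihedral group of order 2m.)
6

Derivation: The number of irreducible complex representations of a finite group equals its number of conjugacy classes. D_6 has 6 conjugacy classes (n/2 + 3 for n even), so D_6 (order 12) has exactly 6 irreducible complex representations.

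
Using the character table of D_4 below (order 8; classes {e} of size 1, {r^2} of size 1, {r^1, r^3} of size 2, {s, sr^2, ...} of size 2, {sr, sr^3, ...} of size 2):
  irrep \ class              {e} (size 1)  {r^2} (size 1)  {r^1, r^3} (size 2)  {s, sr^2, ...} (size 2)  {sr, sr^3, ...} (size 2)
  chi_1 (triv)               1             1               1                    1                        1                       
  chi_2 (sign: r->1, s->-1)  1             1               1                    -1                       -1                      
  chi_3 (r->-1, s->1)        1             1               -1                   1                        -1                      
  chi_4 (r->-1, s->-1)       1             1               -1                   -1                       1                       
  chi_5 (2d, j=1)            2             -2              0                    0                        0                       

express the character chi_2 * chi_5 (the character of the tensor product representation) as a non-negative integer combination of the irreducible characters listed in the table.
chi_2 tensor chi_5 = chi_5 (all other irreducibles have multiplicity 0).

Justification: The character of a tensor product is the pointwise product (chi_2 * chi_5)(C) = chi_2(C) * chi_5(C):
  {e}: (1)*(2), {r^2}: (1)*(-2), {r^1, r^3}: (1)*(0), {s, sr^2, ...}: (-1)*(0), {sr, sr^3, ...}: (-1)*(0)
so (chi_2 * chi_5) takes values
  {e} -> 2, {r^2} -> -2, {r^1, r^3} -> 0, {s, sr^2, ...} -> 0, {sr, sr^3, ...} -> 0.
Now take the inner product of this character with each irreducible chi from the table, <chi_2*chi_5, chi> = (1/8) sum_C |C| (chi_2*chi_5)(C) conj(chi(C)):
  <chi_2*chi_5, chi_1> = (1/8)[1*(2)*conj(1) + 1*(-2)*conj(1) + 2*(0)*conj(1) + 2*(0)*conj(1) + 2*(0)*conj(1)]
      = (1/8)[(2) + (-2) + (0) + (0) + (0)] = 0/8 = 0
  <chi_2*chi_5, chi_2> = (1/8)[1*(2)*conj(1) + 1*(-2)*conj(1) + 2*(0)*conj(1) + 2*(0)*conj(-1) + 2*(0)*conj(-1)]
      = (1/8)[(2) + (-2) + (0) + (0) + (0)] = 0/8 = 0
  <chi_2*chi_5, chi_3> = (1/8)[1*(2)*conj(1) + 1*(-2)*conj(1) + 2*(0)*conj(-1) + 2*(0)*conj(1) + 2*(0)*conj(-1)]
      = (1/8)[(2) + (-2) + (0) + (0) + (0)] = 0/8 = 0
  <chi_2*chi_5, chi_4> = (1/8)[1*(2)*conj(1) + 1*(-2)*conj(1) + 2*(0)*conj(-1) + 2*(0)*conj(-1) + 2*(0)*conj(1)]
      = (1/8)[(2) + (-2) + (0) + (0) + (0)] = 0/8 = 0
  <chi_2*chi_5, chi_5> = (1/8)[1*(2)*conj(2) + 1*(-2)*conj(-2) + 2*(0)*conj(0) + 2*(0)*conj(0) + 2*(0)*conj(0)]
      = (1/8)[(4) + (4) + (0) + (0) + (0)] = 8/8 = 1
Hence the multiplicities are chi_5: 1. Dimension check: dim(chi_2)*dim(chi_5) = 1*2 = 2 and sum (mult * dim) = 1*2 = 2.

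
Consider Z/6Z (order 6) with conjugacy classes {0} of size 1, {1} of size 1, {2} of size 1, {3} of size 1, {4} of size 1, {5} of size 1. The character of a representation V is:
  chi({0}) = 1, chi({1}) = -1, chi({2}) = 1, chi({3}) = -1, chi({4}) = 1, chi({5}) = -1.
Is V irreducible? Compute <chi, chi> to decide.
Irreducible: <chi, chi> = 1.

Why: <chi, chi> = (1/|G|) sum_C |C| * |chi(C)|^2 = (1/6)[1*|1|^2 + 1*|-1|^2 + 1*|1|^2 + 1*|-1|^2 + 1*|1|^2 + 1*|-1|^2]
  = (1/6)[(1) + (1) + (1) + (1) + (1) + (1)] = 6/6 = 1.
(Exp terms are combined using exp(i*s)*conj(exp(i*t)) = exp(i*(s-t)), and sums of them are collapsed using the identity that for every m > 1 the m distinct m-th roots of unity sum to 0, e.g. 1 + exp(2*I*pi/3) + exp(-2*I*pi/3) = 0.)
A character is irreducible iff <chi, chi> = 1, so this representation is irreducible.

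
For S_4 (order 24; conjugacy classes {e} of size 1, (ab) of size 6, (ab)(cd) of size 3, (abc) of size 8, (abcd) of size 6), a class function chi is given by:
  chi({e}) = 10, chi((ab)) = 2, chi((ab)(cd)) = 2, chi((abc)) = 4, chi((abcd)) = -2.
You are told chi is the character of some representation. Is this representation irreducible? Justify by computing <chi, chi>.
Not irreducible (reducible): <chi, chi> = 12 > 1.

Working: <chi, chi> = (1/|G|) sum_C |C| * |chi(C)|^2 = (1/24)[1*|10|^2 + 6*|2|^2 + 3*|2|^2 + 8*|4|^2 + 6*|-2|^2]
  = (1/24)[(100) + (24) + (12) + (128) + (24)] = 288/24 = 12.
A character is irreducible iff <chi, chi> = 1, so this representation is reducible.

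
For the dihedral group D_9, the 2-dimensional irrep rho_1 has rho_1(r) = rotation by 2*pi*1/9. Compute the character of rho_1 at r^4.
chi_{rho_1}(r^4) = 2*cos(2*pi*1*4/9) = -2*cos(pi/9)

Details: rho_1(r^4) is rotation by angle 2*pi*1*4/9, whose trace is 2*cos(2*pi*1*4/9) = -2*cos(pi/9).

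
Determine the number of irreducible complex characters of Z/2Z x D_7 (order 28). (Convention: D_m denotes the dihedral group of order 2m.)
10

Reasoning: The number of irreducible complex representations of a finite group equals its number of conjugacy classes. For a direct product, #classes(G x H) = #classes(G) * #classes(H). Z/2Z has 2 classes (abelian), D_7 has 5 classes, so 2 * 5 = 10, so Z/2Z x D_7 (order 28) has exactly 10 irreducible complex representations.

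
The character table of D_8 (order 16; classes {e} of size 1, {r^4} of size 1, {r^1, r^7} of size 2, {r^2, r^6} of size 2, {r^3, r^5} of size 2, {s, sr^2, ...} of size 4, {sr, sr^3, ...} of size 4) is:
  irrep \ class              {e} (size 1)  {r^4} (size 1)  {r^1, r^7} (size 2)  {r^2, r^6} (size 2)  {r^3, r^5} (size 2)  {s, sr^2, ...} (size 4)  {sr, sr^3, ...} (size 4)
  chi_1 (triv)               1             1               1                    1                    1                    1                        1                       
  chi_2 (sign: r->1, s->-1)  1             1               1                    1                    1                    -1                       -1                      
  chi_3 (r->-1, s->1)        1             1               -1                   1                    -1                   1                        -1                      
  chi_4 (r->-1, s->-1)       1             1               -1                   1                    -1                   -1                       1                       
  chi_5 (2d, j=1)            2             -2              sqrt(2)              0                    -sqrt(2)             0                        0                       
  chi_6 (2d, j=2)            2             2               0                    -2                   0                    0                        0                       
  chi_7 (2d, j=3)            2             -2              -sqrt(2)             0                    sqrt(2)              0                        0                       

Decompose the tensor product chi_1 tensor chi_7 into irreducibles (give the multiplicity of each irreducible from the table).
chi_1 tensor chi_7 = chi_7 (all other irreducibles have multiplicity 0).

Justification: The character of a tensor product is the pointwise product (chi_1 * chi_7)(C) = chi_1(C) * chi_7(C):
  {e}: (1)*(2), {r^4}: (1)*(-2), {r^1, r^7}: (1)*(-sqrt(2)), {r^2, r^6}: (1)*(0), {r^3, r^5}: (1)*(sqrt(2)), {s, sr^2, ...}: (1)*(0), {sr, sr^3, ...}: (1)*(0)
so (chi_1 * chi_7) takes values
  {e} -> 2, {r^4} -> -2, {r^1, r^7} -> -sqrt(2), {r^2, r^6} -> 0, {r^3, r^5} -> sqrt(2), {s, sr^2, ...} -> 0, {sr, sr^3, ...} -> 0.
Now take the inner product of this character with each irreducible chi from the table, <chi_1*chi_7, chi> = (1/16) sum_C |C| (chi_1*chi_7)(C) conj(chi(C)):
  <chi_1*chi_7, chi_1> = (1/16)[1*(2)*conj(1) + 1*(-2)*conj(1) + 2*(-sqrt(2))*conj(1) + 2*(0)*conj(1) + 2*(sqrt(2))*conj(1) + 4*(0)*conj(1) + 4*(0)*conj(1)]
      = (1/16)[(2) + (-2) + (-2*sqrt(2)) + (0) + (2*sqrt(2)) + (0) + (0)] = 0/16 = 0
  <chi_1*chi_7, chi_2> = (1/16)[1*(2)*conj(1) + 1*(-2)*conj(1) + 2*(-sqrt(2))*conj(1) + 2*(0)*conj(1) + 2*(sqrt(2))*conj(1) + 4*(0)*conj(-1) + 4*(0)*conj(-1)]
      = (1/16)[(2) + (-2) + (-2*sqrt(2)) + (0) + (2*sqrt(2)) + (0) + (0)] = 0/16 = 0
  <chi_1*chi_7, chi_3> = (1/16)[1*(2)*conj(1) + 1*(-2)*conj(1) + 2*(-sqrt(2))*conj(-1) + 2*(0)*conj(1) + 2*(sqrt(2))*conj(-1) + 4*(0)*conj(1) + 4*(0)*conj(-1)]
      = (1/16)[(2) + (-2) + (2*sqrt(2)) + (0) + (-2*sqrt(2)) + (0) + (0)] = 0/16 = 0
  <chi_1*chi_7, chi_4> = (1/16)[1*(2)*conj(1) + 1*(-2)*conj(1) + 2*(-sqrt(2))*conj(-1) + 2*(0)*conj(1) + 2*(sqrt(2))*conj(-1) + 4*(0)*conj(-1) + 4*(0)*conj(1)]
      = (1/16)[(2) + (-2) + (2*sqrt(2)) + (0) + (-2*sqrt(2)) + (0) + (0)] = 0/16 = 0
  <chi_1*chi_7, chi_5> = (1/16)[1*(2)*conj(2) + 1*(-2)*conj(-2) + 2*(-sqrt(2))*conj(sqrt(2)) + 2*(0)*conj(0) + 2*(sqrt(2))*conj(-sqrt(2)) + 4*(0)*conj(0) + 4*(0)*conj(0)]
      = (1/16)[(4) + (4) + (-4) + (0) + (-4) + (0) + (0)] = 0/16 = 0
  <chi_1*chi_7, chi_6> = (1/16)[1*(2)*conj(2) + 1*(-2)*conj(2) + 2*(-sqrt(2))*conj(0) + 2*(0)*conj(-2) + 2*(sqrt(2))*conj(0) + 4*(0)*conj(0) + 4*(0)*conj(0)]
      = (1/16)[(4) + (-4) + (0) + (0) + (0) + (0) + (0)] = 0/16 = 0
  <chi_1*chi_7, chi_7> = (1/16)[1*(2)*conj(2) + 1*(-2)*conj(-2) + 2*(-sqrt(2))*conj(-sqrt(2)) + 2*(0)*conj(0) + 2*(sqrt(2))*conj(sqrt(2)) + 4*(0)*conj(0) + 4*(0)*conj(0)]
      = (1/16)[(4) + (4) + (4) + (0) + (4) + (0) + (0)] = 16/16 = 1
Hence the multiplicities are chi_7: 1. Dimension check: dim(chi_1)*dim(chi_7) = 1*2 = 2 and sum (mult * dim) = 1*2 = 2.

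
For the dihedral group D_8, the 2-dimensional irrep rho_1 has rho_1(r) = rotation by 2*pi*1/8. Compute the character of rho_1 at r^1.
chi_{rho_1}(r^1) = 2*cos(2*pi*1*1/8) = sqrt(2)

Proof sketch: rho_1(r^1) is rotation by angle 2*pi*1*1/8, whose trace is 2*cos(2*pi*1*1/8) = sqrt(2).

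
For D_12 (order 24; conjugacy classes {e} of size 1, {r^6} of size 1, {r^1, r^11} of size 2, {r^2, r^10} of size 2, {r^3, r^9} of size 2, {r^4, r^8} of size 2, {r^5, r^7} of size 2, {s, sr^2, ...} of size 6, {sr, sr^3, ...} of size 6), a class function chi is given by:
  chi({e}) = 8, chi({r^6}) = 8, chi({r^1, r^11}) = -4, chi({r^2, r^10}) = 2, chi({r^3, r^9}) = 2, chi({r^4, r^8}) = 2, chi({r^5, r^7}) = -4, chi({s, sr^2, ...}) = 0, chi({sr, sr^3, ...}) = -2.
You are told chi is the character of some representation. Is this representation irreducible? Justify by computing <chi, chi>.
Not irreducible (reducible): <chi, chi> = 10 > 1.

Reasoning: <chi, chi> = (1/|G|) sum_C |C| * |chi(C)|^2 = (1/24)[1*|8|^2 + 1*|8|^2 + 2*|-4|^2 + 2*|2|^2 + 2*|2|^2 + 2*|2|^2 + 2*|-4|^2 + 6*|0|^2 + 6*|-2|^2]
  = (1/24)[(64) + (64) + (32) + (8) + (8) + (8) + (32) + (0) + (24)] = 240/24 = 10.
A character is irreducible iff <chi, chi> = 1, so this representation is reducible.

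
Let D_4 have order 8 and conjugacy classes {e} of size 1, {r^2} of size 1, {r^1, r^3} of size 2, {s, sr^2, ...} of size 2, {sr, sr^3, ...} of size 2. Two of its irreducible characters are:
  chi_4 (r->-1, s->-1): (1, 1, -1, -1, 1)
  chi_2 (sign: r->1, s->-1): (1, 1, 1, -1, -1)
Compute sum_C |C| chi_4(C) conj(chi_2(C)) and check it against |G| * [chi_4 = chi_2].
Sum = 0; so <chi_4, chi_2> = 0 (distinct irreducibles are orthogonal).

Details: Compute term by term over conjugacy classes (|C| * chi_4(C) * conj(chi_2(C))):
  1*(1)*conj(1) + 1*(1)*conj(1) + 2*(-1)*conj(1) + 2*(-1)*conj(-1) + 2*(1)*conj(-1)
  = (1) + (1) + (-2) + (2) + (-2)
  = 0.
Dividing by |G| = 8 gives 0/8 = 0, matching the row-orthogonality relation <chi_4, chi_2> = [chi_4 = chi_2].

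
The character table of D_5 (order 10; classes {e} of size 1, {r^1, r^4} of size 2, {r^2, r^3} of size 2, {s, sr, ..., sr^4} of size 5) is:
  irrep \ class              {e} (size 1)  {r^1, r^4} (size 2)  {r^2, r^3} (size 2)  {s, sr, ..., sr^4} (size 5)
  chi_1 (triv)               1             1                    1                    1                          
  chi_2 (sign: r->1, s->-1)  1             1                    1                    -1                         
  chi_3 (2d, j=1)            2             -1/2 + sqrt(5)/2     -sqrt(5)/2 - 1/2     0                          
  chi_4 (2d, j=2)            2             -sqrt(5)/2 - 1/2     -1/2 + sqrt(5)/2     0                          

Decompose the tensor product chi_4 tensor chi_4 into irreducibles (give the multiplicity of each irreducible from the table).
chi_4 tensor chi_4 = chi_1 + chi_2 + chi_3 (all other irreducibles have multiplicity 0).

Details: The character of a tensor product is the pointwise product (chi_4 * chi_4)(C) = chi_4(C) * chi_4(C):
  {e}: (2)*(2), {r^1, r^4}: (-sqrt(5)/2 - 1/2)*(-sqrt(5)/2 - 1/2), {r^2, r^3}: (-1/2 + sqrt(5)/2)*(-1/2 + sqrt(5)/2), {s, sr, ..., sr^4}: (0)*(0)
so (chi_4 * chi_4) takes values
  {e} -> 4, {r^1, r^4} -> sqrt(5)/2 + 3/2, {r^2, r^3} -> 3/2 - sqrt(5)/2, {s, sr, ..., sr^4} -> 0.
Now take the inner product of this character with each irreducible chi from the table, <chi_4*chi_4, chi> = (1/10) sum_C |C| (chi_4*chi_4)(C) conj(chi(C)):
  <chi_4*chi_4, chi_1> = (1/10)[1*(4)*conj(1) + 2*(sqrt(5)/2 + 3/2)*conj(1) + 2*(3/2 - sqrt(5)/2)*conj(1) + 5*(0)*conj(1)]
      = (1/10)[(4) + (sqrt(5) + 3) + (3 - sqrt(5)) + (0)] = 10/10 = 1
  <chi_4*chi_4, chi_2> = (1/10)[1*(4)*conj(1) + 2*(sqrt(5)/2 + 3/2)*conj(1) + 2*(3/2 - sqrt(5)/2)*conj(1) + 5*(0)*conj(-1)]
      = (1/10)[(4) + (sqrt(5) + 3) + (3 - sqrt(5)) + (0)] = 10/10 = 1
  <chi_4*chi_4, chi_3> = (1/10)[1*(4)*conj(2) + 2*(sqrt(5)/2 + 3/2)*conj(-1/2 + sqrt(5)/2) + 2*(3/2 - sqrt(5)/2)*conj(-sqrt(5)/2 - 1/2) + 5*(0)*conj(0)]
      = (1/10)[(8) + (1 + sqrt(5)) + (1 - sqrt(5)) + (0)] = 10/10 = 1
  <chi_4*chi_4, chi_4> = (1/10)[1*(4)*conj(2) + 2*(sqrt(5)/2 + 3/2)*conj(-sqrt(5)/2 - 1/2) + 2*(3/2 - sqrt(5)/2)*conj(-1/2 + sqrt(5)/2) + 5*(0)*conj(0)]
      = (1/10)[(8) + (-2*sqrt(5) - 4) + (-4 + 2*sqrt(5)) + (0)] = 0/10 = 0
Hence the multiplicities are chi_1: 1, chi_2: 1, chi_3: 1. Dimension check: dim(chi_4)*dim(chi_4) = 2*2 = 4 and sum (mult * dim) = 1*1 + 1*1 + 1*2 = 4.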